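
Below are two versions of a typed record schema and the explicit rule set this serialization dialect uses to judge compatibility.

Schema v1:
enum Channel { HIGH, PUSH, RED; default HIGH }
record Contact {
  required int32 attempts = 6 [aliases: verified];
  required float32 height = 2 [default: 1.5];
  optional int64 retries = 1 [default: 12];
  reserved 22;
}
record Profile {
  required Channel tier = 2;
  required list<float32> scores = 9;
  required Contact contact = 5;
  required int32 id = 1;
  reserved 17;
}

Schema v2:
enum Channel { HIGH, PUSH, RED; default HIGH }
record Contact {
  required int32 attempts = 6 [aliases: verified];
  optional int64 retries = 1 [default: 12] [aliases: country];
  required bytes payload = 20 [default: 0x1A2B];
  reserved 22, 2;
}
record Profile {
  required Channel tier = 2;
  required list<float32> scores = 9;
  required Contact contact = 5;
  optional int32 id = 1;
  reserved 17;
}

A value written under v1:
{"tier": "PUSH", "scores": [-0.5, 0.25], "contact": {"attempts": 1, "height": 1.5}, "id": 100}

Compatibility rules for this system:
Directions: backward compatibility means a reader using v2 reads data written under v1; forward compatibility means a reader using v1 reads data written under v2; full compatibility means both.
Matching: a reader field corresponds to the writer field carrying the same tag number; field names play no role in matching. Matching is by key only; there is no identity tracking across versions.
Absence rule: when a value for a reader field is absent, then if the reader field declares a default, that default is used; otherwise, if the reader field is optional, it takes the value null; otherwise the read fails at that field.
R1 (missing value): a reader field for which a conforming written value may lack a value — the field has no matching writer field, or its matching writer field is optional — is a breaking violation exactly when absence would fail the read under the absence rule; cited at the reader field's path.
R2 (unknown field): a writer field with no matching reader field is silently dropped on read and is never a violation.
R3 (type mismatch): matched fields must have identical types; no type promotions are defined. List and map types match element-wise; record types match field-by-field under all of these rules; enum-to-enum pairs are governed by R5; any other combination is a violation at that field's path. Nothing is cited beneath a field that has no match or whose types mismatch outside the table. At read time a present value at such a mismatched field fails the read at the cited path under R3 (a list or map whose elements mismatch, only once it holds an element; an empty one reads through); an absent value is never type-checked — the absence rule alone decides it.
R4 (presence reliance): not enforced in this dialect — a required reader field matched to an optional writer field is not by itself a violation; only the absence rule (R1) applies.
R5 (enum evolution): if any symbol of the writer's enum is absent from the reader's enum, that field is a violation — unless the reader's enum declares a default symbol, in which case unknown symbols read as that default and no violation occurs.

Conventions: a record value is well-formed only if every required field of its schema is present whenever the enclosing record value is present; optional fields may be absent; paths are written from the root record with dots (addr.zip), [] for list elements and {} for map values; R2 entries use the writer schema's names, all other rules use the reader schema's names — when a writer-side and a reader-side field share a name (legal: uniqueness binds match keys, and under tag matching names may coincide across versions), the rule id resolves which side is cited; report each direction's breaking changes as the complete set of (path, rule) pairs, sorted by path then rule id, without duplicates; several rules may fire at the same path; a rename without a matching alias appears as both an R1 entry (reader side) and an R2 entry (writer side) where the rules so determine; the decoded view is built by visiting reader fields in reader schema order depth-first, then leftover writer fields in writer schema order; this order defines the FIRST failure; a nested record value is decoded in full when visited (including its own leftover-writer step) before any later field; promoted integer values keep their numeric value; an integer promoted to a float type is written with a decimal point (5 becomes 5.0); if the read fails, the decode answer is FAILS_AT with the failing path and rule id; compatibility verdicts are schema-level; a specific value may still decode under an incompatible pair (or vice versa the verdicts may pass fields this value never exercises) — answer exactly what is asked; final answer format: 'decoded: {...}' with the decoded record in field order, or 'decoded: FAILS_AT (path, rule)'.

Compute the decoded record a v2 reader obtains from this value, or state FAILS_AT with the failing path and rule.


decoded: {"tier": "PUSH", "scores": [-0.5, 0.25], "contact": {"attempts": 1, "retries": 12, "payload": 0x1A2B}, "id": 100}

the writer's type comes first in each Profile pair
migrating the Profile value to v2:
  tier := "PUSH"
  scores := [-0.5, 0.25]
  contact.attempts := 1
  contact.retries := 12 (absent -> default)
  contact.payload := 0x1A2B (absent -> default)
  writer contact.height: unknown -> dropped
  id := 100
  => decoded: {"tier": "PUSH", "scores": [-0.5, 0.25], "contact": {"attempts": 1, "retries": 12, "payload": 0x1A2B}, "id": 100}
ruling out the remaining Profile differences:
  field id in record Profile: required changed to optional -> affects the rule determinations only; this particular Profile value decodes identically


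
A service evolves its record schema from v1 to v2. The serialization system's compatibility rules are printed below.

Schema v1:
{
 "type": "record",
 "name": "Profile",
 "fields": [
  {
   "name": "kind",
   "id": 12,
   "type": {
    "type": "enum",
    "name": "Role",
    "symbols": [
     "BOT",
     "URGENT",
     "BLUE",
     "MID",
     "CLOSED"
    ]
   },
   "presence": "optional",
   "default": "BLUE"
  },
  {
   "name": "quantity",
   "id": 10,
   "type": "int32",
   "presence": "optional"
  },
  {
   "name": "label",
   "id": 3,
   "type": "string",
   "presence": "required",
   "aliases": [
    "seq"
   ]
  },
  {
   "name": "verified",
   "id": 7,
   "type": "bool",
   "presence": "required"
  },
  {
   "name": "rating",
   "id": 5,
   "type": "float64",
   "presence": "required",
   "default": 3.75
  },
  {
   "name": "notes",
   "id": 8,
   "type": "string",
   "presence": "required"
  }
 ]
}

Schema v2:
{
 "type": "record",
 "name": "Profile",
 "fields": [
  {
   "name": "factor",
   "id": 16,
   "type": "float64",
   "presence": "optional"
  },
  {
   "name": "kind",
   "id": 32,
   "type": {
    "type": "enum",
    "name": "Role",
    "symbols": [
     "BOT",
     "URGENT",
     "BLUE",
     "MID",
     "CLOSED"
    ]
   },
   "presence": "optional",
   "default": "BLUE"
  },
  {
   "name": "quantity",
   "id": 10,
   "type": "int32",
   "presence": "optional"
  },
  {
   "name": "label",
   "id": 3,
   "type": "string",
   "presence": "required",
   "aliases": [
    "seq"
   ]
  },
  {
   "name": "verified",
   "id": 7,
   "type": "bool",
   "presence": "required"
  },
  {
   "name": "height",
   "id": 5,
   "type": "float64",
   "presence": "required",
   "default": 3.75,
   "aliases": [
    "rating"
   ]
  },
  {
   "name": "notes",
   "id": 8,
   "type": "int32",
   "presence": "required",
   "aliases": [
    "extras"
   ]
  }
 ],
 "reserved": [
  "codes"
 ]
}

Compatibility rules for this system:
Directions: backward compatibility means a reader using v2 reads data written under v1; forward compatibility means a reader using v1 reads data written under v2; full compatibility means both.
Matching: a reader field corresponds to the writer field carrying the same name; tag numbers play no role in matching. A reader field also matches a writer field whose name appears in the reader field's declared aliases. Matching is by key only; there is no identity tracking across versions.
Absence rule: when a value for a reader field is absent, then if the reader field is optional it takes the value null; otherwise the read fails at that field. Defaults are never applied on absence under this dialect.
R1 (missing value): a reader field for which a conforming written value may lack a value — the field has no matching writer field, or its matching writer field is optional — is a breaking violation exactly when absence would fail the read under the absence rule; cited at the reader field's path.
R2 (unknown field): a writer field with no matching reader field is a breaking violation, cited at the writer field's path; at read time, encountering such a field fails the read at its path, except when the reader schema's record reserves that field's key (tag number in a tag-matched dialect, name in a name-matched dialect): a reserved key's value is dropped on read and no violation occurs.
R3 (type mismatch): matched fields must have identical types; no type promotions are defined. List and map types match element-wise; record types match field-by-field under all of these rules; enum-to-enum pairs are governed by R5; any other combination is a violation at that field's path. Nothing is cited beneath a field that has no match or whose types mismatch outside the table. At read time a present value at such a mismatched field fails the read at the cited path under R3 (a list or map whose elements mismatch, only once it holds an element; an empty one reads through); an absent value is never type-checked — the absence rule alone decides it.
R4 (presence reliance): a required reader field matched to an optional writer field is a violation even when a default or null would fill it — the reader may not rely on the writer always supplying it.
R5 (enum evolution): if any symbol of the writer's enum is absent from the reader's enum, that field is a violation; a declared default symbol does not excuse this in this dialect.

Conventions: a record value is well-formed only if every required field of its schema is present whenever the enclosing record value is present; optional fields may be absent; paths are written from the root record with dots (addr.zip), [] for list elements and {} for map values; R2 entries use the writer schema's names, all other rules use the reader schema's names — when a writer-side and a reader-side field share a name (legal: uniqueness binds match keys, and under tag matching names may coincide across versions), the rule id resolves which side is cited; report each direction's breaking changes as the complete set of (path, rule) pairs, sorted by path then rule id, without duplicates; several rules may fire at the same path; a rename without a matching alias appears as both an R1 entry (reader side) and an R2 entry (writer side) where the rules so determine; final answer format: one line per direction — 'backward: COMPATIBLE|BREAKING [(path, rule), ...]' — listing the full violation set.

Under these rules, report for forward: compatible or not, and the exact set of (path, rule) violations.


forward: BREAKING [(factor, R2), (height, R2), (notes, R3), (rating, R1)]

the writer's type comes first in each Profile pair
forward pass over Profile, reader schema v1, writer schema v2:
  Role -> Role, writer optional: kind aligns to kind
  int32 -> int32, writer optional: quantity aligns to quantity
  string -> string, writer required: label aligns to label
  bool -> bool, writer required: verified aligns to verified
  no writer field matches reader rating
  int32 -> string, writer required: notes aligns to notes
  writer factor: unknown to reader
  writer height: unknown to reader
  rule R2 violated at factor
  rule R2 violated at height
  rule R3 violated at notes
  rule R1 violated at rating
  => 4 violation(s): forward is BREAKING for Profile
checking off the Profile differences that do not matter here:
  field kind in record Profile: tag 12 changed to 32 -> no rule fires on it in Profile's dialect; the asked verdict holds


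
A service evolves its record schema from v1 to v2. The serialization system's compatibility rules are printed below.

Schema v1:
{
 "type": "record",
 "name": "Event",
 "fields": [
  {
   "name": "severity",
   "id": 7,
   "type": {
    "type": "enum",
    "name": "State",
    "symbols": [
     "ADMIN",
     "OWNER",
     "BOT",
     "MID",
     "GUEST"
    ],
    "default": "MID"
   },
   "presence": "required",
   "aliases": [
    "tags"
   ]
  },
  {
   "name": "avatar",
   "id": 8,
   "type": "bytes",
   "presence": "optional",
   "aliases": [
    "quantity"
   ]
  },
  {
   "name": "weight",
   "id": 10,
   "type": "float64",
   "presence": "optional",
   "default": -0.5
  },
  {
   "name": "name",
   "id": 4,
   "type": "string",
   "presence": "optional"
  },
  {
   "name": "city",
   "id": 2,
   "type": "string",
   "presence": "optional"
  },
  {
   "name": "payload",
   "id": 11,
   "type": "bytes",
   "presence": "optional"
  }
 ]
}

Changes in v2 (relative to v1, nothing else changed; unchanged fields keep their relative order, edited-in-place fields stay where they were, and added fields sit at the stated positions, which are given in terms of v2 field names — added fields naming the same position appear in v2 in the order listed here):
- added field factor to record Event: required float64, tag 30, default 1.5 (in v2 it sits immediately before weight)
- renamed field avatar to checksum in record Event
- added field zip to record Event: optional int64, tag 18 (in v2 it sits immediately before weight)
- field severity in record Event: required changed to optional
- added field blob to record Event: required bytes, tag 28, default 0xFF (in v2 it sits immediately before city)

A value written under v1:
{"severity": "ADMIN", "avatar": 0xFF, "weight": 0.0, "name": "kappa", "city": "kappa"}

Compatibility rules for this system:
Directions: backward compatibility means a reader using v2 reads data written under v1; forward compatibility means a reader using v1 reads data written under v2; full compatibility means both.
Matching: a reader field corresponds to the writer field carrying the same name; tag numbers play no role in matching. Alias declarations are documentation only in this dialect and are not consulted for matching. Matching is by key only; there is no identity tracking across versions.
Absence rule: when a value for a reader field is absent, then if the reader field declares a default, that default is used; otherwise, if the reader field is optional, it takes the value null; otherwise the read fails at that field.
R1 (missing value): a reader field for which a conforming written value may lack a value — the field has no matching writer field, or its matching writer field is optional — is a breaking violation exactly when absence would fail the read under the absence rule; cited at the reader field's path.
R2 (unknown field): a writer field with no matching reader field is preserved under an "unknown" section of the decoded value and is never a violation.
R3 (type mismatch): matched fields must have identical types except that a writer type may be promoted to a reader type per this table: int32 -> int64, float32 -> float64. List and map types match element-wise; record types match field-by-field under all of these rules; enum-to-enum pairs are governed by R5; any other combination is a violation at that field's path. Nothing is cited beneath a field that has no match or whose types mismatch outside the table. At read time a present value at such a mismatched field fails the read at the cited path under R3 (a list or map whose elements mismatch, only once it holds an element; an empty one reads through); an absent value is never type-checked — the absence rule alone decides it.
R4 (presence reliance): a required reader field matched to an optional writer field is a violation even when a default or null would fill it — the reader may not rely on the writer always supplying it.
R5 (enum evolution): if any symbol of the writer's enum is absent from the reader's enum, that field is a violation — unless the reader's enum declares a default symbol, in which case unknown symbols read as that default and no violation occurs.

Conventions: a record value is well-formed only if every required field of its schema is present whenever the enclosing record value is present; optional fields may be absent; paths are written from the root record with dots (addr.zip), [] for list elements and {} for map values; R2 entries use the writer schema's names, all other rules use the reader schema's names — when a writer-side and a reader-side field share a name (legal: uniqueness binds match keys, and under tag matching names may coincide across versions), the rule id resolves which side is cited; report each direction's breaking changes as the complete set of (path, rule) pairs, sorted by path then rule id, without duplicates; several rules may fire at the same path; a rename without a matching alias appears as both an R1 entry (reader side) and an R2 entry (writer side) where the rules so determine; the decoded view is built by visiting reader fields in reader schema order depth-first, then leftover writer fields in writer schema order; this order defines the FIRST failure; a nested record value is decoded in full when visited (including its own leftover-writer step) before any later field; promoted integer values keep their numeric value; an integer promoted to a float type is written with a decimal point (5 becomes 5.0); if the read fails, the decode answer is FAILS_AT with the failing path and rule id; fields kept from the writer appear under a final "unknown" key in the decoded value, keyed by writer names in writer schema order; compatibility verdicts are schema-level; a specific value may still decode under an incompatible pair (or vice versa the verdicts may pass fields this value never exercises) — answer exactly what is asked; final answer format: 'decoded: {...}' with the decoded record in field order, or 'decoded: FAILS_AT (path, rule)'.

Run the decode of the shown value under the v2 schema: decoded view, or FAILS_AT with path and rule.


the writer's type comes first in each Event pair
decode walk for Event under reader schema v2:
  severity := "ADMIN"
  checksum := null (absent, optional -> null)
  factor := 1.5 (absent -> default)
  zip := null (absent, optional -> null)
  weight := 0.0
  name := "kappa"
  blob := 0xFF (absent -> default)
  city := "kappa"
  payload := null (absent, optional -> null)
  writer avatar: kept under "unknown"
  => decoded: {"severity": "ADMIN", "checksum": null, "factor": 1.5, "zip": null, "weight": 0.0, "name": "kappa", "blob": 0xFF, "city": "kappa", "payload": null, "unknown": {"avatar": 0xFF}}
the rest of the Event diff is inert for this question:
  field severity in record Event: required changed to optional -> affects the rule determinations only; this particular Event value decodes identically

decoded: {"severity": "ADMIN", "checksum": null, "factor": 1.5, "zip": null, "weight": 0.0, "name": "kappa", "blob": 0xFF, "city": "kappa", "payload": null, "unknown": {"avatar": 0xFF}}


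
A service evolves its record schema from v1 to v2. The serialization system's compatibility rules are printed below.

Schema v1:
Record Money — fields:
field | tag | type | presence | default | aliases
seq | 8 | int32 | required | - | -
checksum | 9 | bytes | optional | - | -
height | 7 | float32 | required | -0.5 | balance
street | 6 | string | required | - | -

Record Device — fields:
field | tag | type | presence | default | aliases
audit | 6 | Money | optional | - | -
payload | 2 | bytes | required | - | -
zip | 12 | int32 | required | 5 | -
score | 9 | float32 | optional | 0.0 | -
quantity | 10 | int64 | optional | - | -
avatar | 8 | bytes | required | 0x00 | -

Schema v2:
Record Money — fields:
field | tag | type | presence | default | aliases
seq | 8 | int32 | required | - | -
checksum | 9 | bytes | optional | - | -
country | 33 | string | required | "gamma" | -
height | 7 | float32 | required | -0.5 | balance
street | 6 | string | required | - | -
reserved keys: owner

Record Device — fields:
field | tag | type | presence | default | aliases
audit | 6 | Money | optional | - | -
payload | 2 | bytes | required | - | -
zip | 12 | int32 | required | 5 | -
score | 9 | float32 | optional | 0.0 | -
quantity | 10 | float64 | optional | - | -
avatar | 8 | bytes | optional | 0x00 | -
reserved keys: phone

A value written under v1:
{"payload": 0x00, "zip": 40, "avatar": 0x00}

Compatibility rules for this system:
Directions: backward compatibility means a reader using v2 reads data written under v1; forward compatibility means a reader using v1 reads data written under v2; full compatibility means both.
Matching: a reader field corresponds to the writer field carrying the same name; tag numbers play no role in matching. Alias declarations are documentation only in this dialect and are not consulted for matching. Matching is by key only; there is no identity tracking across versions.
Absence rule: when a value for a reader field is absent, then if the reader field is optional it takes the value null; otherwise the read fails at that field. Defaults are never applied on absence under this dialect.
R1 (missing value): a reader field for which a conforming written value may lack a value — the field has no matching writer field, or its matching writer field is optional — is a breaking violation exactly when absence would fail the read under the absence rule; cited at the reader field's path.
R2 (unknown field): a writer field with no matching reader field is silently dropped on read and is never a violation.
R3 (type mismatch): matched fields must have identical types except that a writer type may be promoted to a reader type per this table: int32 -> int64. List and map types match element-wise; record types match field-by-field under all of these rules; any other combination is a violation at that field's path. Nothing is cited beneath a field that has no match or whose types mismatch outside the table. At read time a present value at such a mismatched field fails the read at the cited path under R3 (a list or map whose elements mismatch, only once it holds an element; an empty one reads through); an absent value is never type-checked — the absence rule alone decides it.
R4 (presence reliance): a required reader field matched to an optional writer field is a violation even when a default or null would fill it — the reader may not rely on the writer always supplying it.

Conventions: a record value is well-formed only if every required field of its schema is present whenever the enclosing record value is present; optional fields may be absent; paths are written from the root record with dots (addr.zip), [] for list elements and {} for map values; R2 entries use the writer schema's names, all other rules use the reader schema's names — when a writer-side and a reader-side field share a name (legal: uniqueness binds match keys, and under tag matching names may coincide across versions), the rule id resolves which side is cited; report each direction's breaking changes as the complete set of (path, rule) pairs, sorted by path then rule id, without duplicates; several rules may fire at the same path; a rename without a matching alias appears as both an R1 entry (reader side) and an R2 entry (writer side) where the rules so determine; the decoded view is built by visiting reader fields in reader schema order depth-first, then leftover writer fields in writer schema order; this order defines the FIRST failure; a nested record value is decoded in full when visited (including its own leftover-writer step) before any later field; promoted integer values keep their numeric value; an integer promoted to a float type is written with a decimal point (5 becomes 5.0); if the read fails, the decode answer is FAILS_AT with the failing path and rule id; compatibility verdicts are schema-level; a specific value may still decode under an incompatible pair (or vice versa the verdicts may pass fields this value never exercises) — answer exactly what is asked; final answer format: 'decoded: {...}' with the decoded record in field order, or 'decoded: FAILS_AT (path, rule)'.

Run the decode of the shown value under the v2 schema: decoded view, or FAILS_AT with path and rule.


decoded: {"audit": null, "payload": 0x00, "zip": 40, "score": null, "quantity": null, "avatar": 0x00}

in Device below, arrows point writer -> reader
decode (reader v2):
  audit := null (not supplied -> null)
  payload := 0x00
  zip := 40
  score := null (not supplied -> null)
  quantity := null (not supplied -> null)
  avatar := 0x00
  => decoded: {"audit": null, "payload": 0x00, "zip": 40, "score": null, "quantity": null, "avatar": 0x00}
the other Device changes do not affect what is asked:
  field avatar in record Device: required changed to optional -> changes Device's schema-level verdicts only — the decode of this value is the same
  field quantity in record Device: type int64 changed to float64 -> changes Device's schema-level verdicts only — the decode of this value is the same
  added field country to record Money: required string, tag 33, default "gamma" (in v2 it sits immediately before height) -> changes Device's schema-level verdicts only — the decode of this value is the same


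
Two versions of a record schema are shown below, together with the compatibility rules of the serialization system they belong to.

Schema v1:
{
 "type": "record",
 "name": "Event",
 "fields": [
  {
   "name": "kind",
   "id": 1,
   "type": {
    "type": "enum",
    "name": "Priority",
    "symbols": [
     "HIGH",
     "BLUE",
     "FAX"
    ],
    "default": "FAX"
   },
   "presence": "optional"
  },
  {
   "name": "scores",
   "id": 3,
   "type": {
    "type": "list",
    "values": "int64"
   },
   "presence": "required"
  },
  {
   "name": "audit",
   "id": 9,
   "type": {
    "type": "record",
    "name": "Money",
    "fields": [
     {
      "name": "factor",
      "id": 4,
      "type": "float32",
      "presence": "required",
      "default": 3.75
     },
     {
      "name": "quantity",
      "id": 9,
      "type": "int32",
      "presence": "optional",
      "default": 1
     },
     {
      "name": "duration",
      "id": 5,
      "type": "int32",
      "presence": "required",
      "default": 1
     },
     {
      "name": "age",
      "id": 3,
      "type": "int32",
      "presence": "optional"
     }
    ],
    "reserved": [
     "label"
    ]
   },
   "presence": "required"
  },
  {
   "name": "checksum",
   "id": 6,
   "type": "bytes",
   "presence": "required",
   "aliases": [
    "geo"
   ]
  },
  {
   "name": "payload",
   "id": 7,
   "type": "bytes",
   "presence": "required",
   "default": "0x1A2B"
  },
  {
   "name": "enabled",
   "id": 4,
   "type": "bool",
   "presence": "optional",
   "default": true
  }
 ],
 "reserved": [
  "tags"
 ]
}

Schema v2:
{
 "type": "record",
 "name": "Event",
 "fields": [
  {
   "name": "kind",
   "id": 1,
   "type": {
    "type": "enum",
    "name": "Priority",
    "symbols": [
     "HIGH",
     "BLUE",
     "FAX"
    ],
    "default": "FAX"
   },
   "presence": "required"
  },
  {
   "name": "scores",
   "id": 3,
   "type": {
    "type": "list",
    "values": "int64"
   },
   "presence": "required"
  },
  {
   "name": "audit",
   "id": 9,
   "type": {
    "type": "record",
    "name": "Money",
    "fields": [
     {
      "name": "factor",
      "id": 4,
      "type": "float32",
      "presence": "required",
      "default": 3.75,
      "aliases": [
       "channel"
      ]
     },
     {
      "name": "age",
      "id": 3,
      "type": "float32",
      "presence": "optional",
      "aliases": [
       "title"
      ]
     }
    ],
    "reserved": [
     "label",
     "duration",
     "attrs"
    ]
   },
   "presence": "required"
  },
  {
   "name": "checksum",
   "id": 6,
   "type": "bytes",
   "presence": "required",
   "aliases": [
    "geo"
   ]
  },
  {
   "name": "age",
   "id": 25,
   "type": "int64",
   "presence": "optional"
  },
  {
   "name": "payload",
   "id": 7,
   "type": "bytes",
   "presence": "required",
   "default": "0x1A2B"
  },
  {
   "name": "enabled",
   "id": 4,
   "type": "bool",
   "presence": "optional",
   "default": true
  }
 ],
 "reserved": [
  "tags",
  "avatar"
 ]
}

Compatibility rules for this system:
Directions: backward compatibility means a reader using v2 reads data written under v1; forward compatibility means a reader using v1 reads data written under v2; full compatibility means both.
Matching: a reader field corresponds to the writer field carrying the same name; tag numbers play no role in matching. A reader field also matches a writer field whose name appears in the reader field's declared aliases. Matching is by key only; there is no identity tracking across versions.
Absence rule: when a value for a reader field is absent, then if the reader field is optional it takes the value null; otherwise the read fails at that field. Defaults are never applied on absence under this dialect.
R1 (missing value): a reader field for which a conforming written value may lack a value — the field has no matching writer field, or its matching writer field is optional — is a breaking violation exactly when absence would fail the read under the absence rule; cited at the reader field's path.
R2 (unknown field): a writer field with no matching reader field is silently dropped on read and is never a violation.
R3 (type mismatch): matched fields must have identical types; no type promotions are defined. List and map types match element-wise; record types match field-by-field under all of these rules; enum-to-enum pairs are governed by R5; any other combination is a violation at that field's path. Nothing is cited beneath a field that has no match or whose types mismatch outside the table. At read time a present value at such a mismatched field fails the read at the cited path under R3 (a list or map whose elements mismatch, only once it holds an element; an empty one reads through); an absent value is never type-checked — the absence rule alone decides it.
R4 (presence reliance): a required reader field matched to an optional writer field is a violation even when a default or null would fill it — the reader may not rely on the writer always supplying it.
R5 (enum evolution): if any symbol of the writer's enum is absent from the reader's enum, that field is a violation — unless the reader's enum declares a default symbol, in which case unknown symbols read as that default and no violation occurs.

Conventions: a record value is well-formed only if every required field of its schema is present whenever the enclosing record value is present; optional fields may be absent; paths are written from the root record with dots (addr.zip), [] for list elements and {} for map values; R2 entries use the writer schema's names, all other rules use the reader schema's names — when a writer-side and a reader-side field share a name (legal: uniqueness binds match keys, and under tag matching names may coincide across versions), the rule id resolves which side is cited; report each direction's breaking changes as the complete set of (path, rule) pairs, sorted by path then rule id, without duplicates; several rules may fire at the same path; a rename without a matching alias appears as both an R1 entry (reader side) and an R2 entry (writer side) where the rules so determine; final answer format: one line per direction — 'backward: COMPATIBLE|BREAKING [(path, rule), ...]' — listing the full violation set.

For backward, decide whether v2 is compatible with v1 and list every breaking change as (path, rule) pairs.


backward: BREAKING [(audit.age, R3), (kind, R1), (kind, R4)]

in Event below, arrows point writer -> reader
backward for Event (reader v2, writer v1):
  Priority -> Priority, writer optional: kind aligns to kind
  list<int64> -> list<int64>, writer required: scores aligns to scores
  Money -> Money, writer required: audit aligns to audit
  bytes -> bytes, writer required: checksum aligns to checksum
  age: no writer-side match
  bytes -> bytes, writer required: payload aligns to payload
  bool -> bool, writer optional: enabled aligns to enabled
  float32 -> float32, writer required: audit.factor aligns to audit.factor
  int32 -> float32, writer optional: audit.age aligns to audit.age
  leftover writer field: audit.quantity
  leftover writer field: audit.duration
  R3 fires at audit.age
  R1 fires at kind
  R4 fires at kind
  => 3 violation(s): backward is BREAKING for Event
checking off the Event differences that do not matter here:
  removed field quantity from record Money -> no rule fires on it in Event's dialect; the asked verdict holds
  added field age to record Event: optional int64, tag 25 (in v2 it sits immediately before payload) -> no rule fires on it in Event's dialect; the asked verdict holds
  removed field duration from record Money (its key "duration" joins the reserved list) -> affects forward compatibility only, which is not asked


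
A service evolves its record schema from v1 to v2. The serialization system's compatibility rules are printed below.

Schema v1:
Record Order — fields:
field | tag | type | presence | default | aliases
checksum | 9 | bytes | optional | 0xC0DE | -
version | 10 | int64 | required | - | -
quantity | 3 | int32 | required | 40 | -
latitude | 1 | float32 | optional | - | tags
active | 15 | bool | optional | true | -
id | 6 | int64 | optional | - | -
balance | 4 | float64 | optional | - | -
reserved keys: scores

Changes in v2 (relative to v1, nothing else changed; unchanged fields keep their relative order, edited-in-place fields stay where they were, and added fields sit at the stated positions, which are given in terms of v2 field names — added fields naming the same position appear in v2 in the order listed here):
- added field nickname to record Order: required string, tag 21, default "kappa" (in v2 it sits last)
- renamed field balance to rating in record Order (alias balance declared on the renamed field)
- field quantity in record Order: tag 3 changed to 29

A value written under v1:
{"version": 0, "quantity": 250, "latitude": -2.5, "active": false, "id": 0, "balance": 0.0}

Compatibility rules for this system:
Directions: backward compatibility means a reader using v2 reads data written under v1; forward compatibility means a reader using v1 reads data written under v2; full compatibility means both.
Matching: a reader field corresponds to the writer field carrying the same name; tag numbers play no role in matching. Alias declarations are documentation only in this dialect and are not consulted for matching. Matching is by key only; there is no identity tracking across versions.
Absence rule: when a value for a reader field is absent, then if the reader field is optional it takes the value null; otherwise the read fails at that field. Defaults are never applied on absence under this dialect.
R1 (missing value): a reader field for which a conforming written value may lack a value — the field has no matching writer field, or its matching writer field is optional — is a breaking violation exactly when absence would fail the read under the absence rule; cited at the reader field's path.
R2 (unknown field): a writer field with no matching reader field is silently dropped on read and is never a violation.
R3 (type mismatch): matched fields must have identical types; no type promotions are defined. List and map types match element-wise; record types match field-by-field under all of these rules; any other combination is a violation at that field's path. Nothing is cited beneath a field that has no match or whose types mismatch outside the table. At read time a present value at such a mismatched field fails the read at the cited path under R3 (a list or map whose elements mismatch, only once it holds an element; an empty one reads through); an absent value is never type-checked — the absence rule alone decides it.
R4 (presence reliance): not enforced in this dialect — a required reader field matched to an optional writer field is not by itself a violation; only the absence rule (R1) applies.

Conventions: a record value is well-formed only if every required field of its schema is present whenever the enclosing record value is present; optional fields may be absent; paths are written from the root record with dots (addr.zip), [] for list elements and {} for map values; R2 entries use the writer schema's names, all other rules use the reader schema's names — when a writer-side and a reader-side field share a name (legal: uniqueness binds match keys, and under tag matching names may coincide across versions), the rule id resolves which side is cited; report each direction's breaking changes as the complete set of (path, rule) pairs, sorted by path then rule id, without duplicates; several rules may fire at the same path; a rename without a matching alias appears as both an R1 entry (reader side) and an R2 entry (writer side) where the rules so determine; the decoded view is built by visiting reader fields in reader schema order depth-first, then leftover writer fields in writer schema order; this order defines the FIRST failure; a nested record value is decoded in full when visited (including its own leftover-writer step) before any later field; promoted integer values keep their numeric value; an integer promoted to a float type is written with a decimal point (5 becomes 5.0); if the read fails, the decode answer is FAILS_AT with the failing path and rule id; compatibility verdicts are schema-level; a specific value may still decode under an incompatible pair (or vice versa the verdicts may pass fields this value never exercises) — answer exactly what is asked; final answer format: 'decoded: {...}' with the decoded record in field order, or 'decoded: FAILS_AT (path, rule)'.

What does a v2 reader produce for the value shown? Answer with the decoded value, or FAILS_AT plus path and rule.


decoded: FAILS_AT (nickname, R1)

the writer's type comes first in each Order pair
decode (reader v2):
  checksum := null (not supplied -> null)
  version := 0
  quantity := 250
  latitude := -2.5
  active := false
  id := 0
  rating := null (not supplied -> null)
  read fails at nickname under R1 (no fill)
  => FAILS_AT (nickname, R1)
diffs on Order not affecting the asked answer:
  renamed field balance to rating in record Order (alias balance declared on the renamed field) -> triggers nothing under the printed rules; the Order answer is the same either way
  field quantity in record Order: tag 3 changed to 29 -> triggers nothing under the printed rules; the Order answer is the same either way


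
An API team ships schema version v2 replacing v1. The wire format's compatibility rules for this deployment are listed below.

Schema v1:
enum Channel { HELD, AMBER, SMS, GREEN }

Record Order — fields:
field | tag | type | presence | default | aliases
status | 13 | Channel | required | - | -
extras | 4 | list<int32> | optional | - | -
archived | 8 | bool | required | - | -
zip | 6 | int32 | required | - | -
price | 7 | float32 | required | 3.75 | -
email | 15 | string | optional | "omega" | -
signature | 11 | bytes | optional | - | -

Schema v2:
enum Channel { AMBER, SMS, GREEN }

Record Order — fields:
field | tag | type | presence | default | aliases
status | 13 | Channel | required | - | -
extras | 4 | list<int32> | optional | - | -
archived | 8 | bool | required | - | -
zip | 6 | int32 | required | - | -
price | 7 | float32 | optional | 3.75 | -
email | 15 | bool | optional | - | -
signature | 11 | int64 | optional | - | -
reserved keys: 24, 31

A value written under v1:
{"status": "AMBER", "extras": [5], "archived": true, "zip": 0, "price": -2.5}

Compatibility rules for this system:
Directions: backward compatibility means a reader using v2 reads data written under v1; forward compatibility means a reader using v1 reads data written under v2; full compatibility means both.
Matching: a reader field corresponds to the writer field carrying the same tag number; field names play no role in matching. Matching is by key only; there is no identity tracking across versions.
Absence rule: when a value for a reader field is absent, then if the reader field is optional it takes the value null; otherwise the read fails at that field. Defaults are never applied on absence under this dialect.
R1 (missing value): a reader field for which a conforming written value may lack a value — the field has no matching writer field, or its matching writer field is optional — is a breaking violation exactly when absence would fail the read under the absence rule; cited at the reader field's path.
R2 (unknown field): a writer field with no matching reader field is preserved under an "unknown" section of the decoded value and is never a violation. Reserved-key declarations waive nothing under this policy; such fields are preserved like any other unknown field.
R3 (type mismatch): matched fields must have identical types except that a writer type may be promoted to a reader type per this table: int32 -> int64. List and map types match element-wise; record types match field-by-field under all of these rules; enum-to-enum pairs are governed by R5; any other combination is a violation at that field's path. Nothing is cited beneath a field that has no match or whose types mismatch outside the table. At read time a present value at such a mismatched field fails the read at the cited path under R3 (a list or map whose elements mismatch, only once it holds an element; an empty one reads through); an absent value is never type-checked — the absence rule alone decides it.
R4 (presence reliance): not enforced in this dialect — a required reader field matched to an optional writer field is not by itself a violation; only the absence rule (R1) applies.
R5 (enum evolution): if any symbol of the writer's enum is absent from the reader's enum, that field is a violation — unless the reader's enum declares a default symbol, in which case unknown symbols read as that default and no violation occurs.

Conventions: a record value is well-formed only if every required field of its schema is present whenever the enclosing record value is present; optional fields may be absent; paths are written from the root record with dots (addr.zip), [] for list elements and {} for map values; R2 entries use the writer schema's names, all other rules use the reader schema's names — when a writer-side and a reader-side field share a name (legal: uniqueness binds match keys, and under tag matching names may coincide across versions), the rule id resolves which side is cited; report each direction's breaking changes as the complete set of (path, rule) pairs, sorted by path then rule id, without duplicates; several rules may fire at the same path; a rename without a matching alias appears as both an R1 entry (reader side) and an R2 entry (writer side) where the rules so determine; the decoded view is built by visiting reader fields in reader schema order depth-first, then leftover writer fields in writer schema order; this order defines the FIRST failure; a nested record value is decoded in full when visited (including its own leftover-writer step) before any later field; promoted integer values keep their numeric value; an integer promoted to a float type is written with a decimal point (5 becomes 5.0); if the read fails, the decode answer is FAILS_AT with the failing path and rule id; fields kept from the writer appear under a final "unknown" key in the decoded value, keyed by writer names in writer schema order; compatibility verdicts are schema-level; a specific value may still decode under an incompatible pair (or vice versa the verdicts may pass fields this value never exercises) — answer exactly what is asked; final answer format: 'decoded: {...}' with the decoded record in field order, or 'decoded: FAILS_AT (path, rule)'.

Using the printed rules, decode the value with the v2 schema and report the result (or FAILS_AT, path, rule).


in Order below, arrows point writer -> reader
decoding the Order value with the v2 reader:
  status := "AMBER"
  extras := [5]
  archived := true
  zip := 0
  price := -2.5
  email := null (not supplied -> null)
  signature := null (not supplied -> null)
  => decoded: {"status": "AMBER", "extras": [5], "archived": true, "zip": 0, "price": -2.5, "email": null, "signature": null}
the other Order changes do not affect what is asked:
  field email in record Order: type string changed to bool (its default is dropped) -> shifts the Order verdicts, not this decode
  field signature in record Order: type bytes changed to int64 -> shifts the Order verdicts, not this decode
  enum Channel (field status in record Order): symbol HELD removed -> shifts the Order verdicts, not this decode
  field price in record Order: required changed to optional -> shifts the Order verdicts, not this decode

decoded: {"status": "AMBER", "extras": [5], "archived": true, "zip": 0, "price": -2.5, "email": null, "signature": null}
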